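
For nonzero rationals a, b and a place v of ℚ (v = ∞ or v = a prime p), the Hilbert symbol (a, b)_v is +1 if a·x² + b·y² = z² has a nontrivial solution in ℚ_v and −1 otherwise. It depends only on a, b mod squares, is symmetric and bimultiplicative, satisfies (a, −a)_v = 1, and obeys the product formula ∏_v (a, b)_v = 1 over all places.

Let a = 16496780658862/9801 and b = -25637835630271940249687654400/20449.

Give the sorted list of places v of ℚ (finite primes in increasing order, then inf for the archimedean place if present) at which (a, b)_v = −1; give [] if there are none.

(a, b) ≡ (182081662, -839086) mod (ℚ^×)²; places V = {2, 3, 5, 7, 11, 13, 17, 23, 29, 31, 37, 43, ∞}.
(a,b)_13: α=0, u≡3; β=-2, v≡10 (mod 13); (3|13)=+1, (10|13)=+1; sign (−1)^0·+1^-2·+1^0 = +1.
(a,b)_2: α=1, β=15; u≡7, v≡1 (mod 8); ε(u)ε(v)=1·0, αω(v)=1·0, βω(u)=15·0; sum ≡ 0  ⇒  +1.
(a,b)_5: α=0, u≡2; β=2, v≡1 (mod 5); (2|5)=-1, (1|5)=+1; sign (−1)^0·-1^2·+1^0 = +1.
(a,b)_11: α=-2, u≡5; β=-2, v≡4 (mod 11); (5|11)=+1, (4|11)=+1; sign (−1)^0·+1^-2·+1^-2 = +1.
(a,b)_23: α=1, u≡15; β=3, v≡7 (mod 23); (15|23)=-1, (7|23)=-1; sign (−1)^1·-1^3·-1^1 = -1.
(a,b)_37: α=1, u≡8; β=3, v≡34 (mod 37); (8|37)=-1, (34|37)=+1; sign (−1)^0·-1^3·+1^1 = -1.
(a,b)_∞: sgn(182081662)=+, sgn(-839086)=−, so +1.
(a,b)_43: α=2, u≡21; β=0, v≡1 (mod 43); (21|43)=+1, (1|43)=+1; sign (−1)^0·+1^0·+1^2 = +1.
(a,b)_3: α=-4, u≡1; β=2, v≡2 (mod 3); (1|3)=+1, (2|3)=-1; sign (−1)^0·+1^2·-1^-4 = +1.
(a,b)_31: α=1, u≡10; β=2, v≡29 (mod 31); (10|31)=+1, (29|31)=-1; sign (−1)^0·+1^2·-1^1 = -1.
(a,b)_17: α=1, u≡11; β=3, v≡6 (mod 17); (11|17)=-1, (6|17)=-1; sign (−1)^0·-1^3·-1^1 = +1.
(a,b)_29: α=1, u≡9; β=3, v≡27 (mod 29); (9|29)=+1, (27|29)=-1; sign (−1)^0·+1^3·-1^1 = -1.
(a,b)_7: α=3, u≡2; β=2, v≡1 (mod 7); (2|7)=+1, (1|7)=+1; sign (−1)^0·+1^2·+1^3 = +1.
Ram(182081662, -839086) = {23, 29, 31, 37}; no ℚ_23-point on the conic.

[23, 29, 31, 37]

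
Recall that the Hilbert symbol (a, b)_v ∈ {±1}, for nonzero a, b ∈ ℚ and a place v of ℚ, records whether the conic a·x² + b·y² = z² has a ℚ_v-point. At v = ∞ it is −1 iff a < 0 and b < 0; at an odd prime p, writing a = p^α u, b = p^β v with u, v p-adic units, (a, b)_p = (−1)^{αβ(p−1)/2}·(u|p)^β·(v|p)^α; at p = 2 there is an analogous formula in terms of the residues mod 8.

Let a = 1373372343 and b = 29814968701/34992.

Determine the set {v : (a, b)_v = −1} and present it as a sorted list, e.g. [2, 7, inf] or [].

[2, 23]

Mod squares: a ≡ 7, b ≡ 14007. Check v ∈ {∞, 2, 3, 7, 19, 23, 29}.
v=7: a=7^3·(≡1), b=7^3·(≡3) mod 7; (1|7)=+1, (3|7)=-1; (−1)^{3·3·3}·(+1)^3·(-1)^3 = +1.
v=19: a=19^0·(≡17), b=19^4·(≡6) mod 19; (17|19)=+1, (6|19)=+1; (−1)^{0·4·9}·(+1)^4·(+1)^0 = +1.
v=3: a=3^2·(≡1), b=3^-7·(≡1) mod 3; (1|3)=+1, (1|3)=+1; (−1)^{2·-7·1}·(+1)^-7·(+1)^2 = +1.
v=∞: 7 > 0 and 14007 > 0  ⇒  (a,b)_∞ = +1.
v=2: v_2(a)=0, v_2(b)=-4; units ≡ 7, 7 (mod 8); ε·ε+αω+βω = 1·1+0·0+-4·0 ≡ 1  ⇒  (a,b)_2 = -1.
v=29: a=29^2·(≡4), b=29^1·(≡11) mod 29; (4|29)=+1, (11|29)=-1; (−1)^{2·1·14}·(+1)^1·(-1)^2 = +1.
v=23: a=23^2·(≡19), b=23^1·(≡19) mod 23; (19|23)=-1, (19|23)=-1; (−1)^{2·1·11}·(-1)^1·(-1)^2 = -1.
(7, 14007 / ℚ) ramifies at {2, 23}: a division algebra.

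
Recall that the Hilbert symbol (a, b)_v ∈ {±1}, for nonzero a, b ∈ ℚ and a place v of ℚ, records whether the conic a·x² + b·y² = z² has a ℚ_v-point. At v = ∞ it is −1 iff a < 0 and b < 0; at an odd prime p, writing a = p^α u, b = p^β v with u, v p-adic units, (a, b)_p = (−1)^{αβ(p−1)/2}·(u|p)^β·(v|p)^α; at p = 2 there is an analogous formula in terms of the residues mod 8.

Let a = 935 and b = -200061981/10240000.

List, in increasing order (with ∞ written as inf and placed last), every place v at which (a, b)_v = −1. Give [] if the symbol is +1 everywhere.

Mod squares: a ≡ 935, b ≡ -4669. Check v ∈ {∞, 2, 3, 5, 7, 11, 17, 23, 29}.
v=3: a=3^0·(≡2), b=3^4·(≡2) mod 3; (2|3)=-1, (2|3)=-1; (−1)^{0·4·1}·(-1)^4·(-1)^0 = +1.
v=7: a=7^0·(≡4), b=7^1·(≡3) mod 7; (4|7)=+1, (3|7)=-1; (−1)^{0·1·3}·(+1)^1·(-1)^0 = +1.
v=2: v_2(a)=0, v_2(b)=-14; units ≡ 7, 3 (mod 8); ε·ε+αω+βω = 1·1+0·1+-14·0 ≡ 1  ⇒  (a,b)_2 = -1.
v=11: a=11^1·(≡8), b=11^0·(≡2) mod 11; (8|11)=-1, (2|11)=-1; (−1)^{1·0·5}·(-1)^0·(-1)^1 = -1.
v=5: a=5^1·(≡2), b=5^-4·(≡1) mod 5; (2|5)=-1, (1|5)=+1; (−1)^{1·-4·2}·(-1)^-4·(+1)^1 = +1.
v=23: a=23^0·(≡15), b=23^3·(≡13) mod 23; (15|23)=-1, (13|23)=+1; (−1)^{0·3·11}·(-1)^3·(+1)^0 = -1.
v=17: a=17^1·(≡4), b=17^0·(≡14) mod 17; (4|17)=+1, (14|17)=-1; (−1)^{1·0·8}·(+1)^0·(-1)^1 = -1.
v=∞: 935 > 0 and -4669 < 0  ⇒  (a,b)_∞ = +1.
v=29: a=29^0·(≡7), b=29^1·(≡16) mod 29; (7|29)=+1, (16|29)=+1; (−1)^{0·1·14}·(+1)^1·(+1)^0 = +1.
|Ram(935, -4669)| = 4, even; anisotropic at {2, 11, 17, 23}.

[2, 11, 17, 23]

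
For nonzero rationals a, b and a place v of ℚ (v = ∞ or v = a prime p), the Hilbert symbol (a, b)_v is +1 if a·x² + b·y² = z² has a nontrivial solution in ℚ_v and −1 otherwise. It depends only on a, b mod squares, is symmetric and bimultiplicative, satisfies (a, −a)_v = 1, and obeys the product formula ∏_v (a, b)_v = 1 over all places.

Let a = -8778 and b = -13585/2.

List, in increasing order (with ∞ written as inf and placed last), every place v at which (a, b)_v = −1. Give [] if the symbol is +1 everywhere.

Mod squares: a ≡ -8778, b ≡ -27170. Check v ∈ {∞, 2, 3, 5, 7, 11, 13, 19}.
v=2: v_2(a)=1, v_2(b)=-1; units ≡ 3, 7 (mod 8); ε·ε+αω+βω = 1·1+1·0+-1·1 ≡ 0  ⇒  (a,b)_2 = +1.
v=19: a=19^1·(≡13), b=19^1·(≡13) mod 19; (13|19)=-1, (13|19)=-1; (−1)^{1·1·9}·(-1)^1·(-1)^1 = -1.
v=13: a=13^0·(≡10), b=13^1·(≡4) mod 13; (10|13)=+1, (4|13)=+1; (−1)^{0·1·6}·(+1)^1·(+1)^0 = +1.
v=3: a=3^1·(≡2), b=3^0·(≡1) mod 3; (2|3)=-1, (1|3)=+1; (−1)^{1·0·1}·(-1)^0·(+1)^1 = +1.
v=∞: -8778 < 0 and -27170 < 0  ⇒  (a,b)_∞ = -1.
v=7: a=7^1·(≡6), b=7^0·(≡1) mod 7; (6|7)=-1, (1|7)=+1; (−1)^{1·0·3}·(-1)^0·(+1)^1 = +1.
v=11: a=11^1·(≡5), b=11^1·(≡4) mod 11; (5|11)=+1, (4|11)=+1; (−1)^{1·1·5}·(+1)^1·(+1)^1 = -1.
v=5: a=5^0·(≡2), b=5^1·(≡4) mod 5; (2|5)=-1, (4|5)=+1; (−1)^{0·1·2}·(-1)^1·(+1)^0 = -1.
Ram(-8778, -27170) = {5, 11, 19, ∞}; no ℚ_5-point on the conic.

[5, 11, 19, inf]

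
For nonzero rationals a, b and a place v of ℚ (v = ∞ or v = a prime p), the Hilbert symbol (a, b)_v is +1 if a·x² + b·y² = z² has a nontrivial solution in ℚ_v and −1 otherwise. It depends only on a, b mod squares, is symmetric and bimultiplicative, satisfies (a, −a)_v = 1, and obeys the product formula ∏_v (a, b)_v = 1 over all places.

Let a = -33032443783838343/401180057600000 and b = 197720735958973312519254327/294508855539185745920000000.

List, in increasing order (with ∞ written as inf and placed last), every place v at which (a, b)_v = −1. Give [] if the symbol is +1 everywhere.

[2, 5, 13, 17]

Mod squares: a ≡ -23205, b ≡ 3315. Check v ∈ {∞, 2, 3, 5, 7, 11, 13, 17, 19, 23, 37, 41}.
v=7: a=7^-1·(≡6), b=7^-2·(≡2) mod 7; (6|7)=-1, (2|7)=+1; (−1)^{-1·-2·3}·(-1)^-2·(+1)^-1 = +1.
v=5: a=5^-5·(≡1), b=5^-7·(≡2) mod 5; (1|5)=+1, (2|5)=-1; (−1)^{-5·-7·2}·(+1)^-7·(-1)^-5 = -1.
v=17: a=17^3·(≡12), b=17^5·(≡2) mod 17; (12|17)=-1, (2|17)=+1; (−1)^{3·5·8}·(-1)^5·(+1)^3 = -1.
v=41: a=41^4·(≡18), b=41^6·(≡34) mod 41; (18|41)=+1, (34|41)=-1; (−1)^{4·6·20}·(+1)^6·(-1)^4 = +1.
v=13: a=13^3·(≡4), b=13^3·(≡6) mod 13; (4|13)=+1, (6|13)=-1; (−1)^{3·3·6}·(+1)^3·(-1)^3 = -1.
v=11: a=11^0·(≡3), b=11^-2·(≡9) mod 11; (3|11)=+1, (9|11)=+1; (−1)^{0·-2·5}·(+1)^-2·(+1)^0 = +1.
v=2: v_2(a)=-16, v_2(b)=-32; units ≡ 3, 3 (mod 8); ε·ε+αω+βω = 1·1+-16·1+-32·1 ≡ 1  ⇒  (a,b)_2 = -1.
v=37: a=37^0·(≡20), b=37^2·(≡2) mod 37; (20|37)=-1, (2|37)=-1; (−1)^{0·2·18}·(-1)^2·(-1)^0 = +1.
v=23: a=23^-4·(≡2), b=23^-6·(≡9) mod 23; (2|23)=+1, (9|23)=+1; (−1)^{-4·-6·11}·(+1)^-6·(+1)^-4 = +1.
v=19: a=19^2·(≡18), b=19^2·(≡9) mod 19; (18|19)=-1, (9|19)=+1; (−1)^{2·2·9}·(-1)^2·(+1)^2 = +1.
v=∞: -23205 < 0 and 3315 > 0  ⇒  (a,b)_∞ = +1.
v=3: a=3^1·(≡2), b=3^3·(≡1) mod 3; (2|3)=-1, (1|3)=+1; (−1)^{1·3·1}·(-1)^3·(+1)^1 = +1.
(-23205, 3315 / ℚ) ramifies at {2, 5, 13, 17}: a division algebra.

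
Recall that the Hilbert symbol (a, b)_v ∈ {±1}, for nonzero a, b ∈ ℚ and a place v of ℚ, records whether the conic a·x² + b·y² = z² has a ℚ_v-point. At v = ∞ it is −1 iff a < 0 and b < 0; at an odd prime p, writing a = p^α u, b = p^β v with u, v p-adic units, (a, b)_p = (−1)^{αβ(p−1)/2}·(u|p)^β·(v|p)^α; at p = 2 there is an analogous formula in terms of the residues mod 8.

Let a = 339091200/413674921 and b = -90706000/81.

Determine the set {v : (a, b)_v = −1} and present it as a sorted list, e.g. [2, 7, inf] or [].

[2, 5, 7, 11]

(a, b) ≡ (7, -226765) mod (ℚ^×)²; places V = {2, 3, 5, 7, 11, 19, 29, 31, 43, ∞}.
(a,b)_7: α=1, u≡2; β=1, v≡2 (mod 7); (2|7)=+1, (2|7)=+1; sign (−1)^1·+1^1·+1^1 = -1.
(a,b)_31: α=0, u≡20; β=1, v≡8 (mod 31); (20|31)=+1, (8|31)=+1; sign (−1)^0·+1^1·+1^0 = +1.
(a,b)_43: α=-4, u≡33; β=0, v≡16 (mod 43); (33|43)=-1, (16|43)=+1; sign (−1)^0·-1^0·+1^-4 = +1.
(a,b)_29: α=2, u≡1; β=0, v≡15 (mod 29); (1|29)=+1, (15|29)=-1; sign (−1)^0·+1^0·-1^2 = +1.
(a,b)_3: α=2, u≡1; β=-4, v≡2 (mod 3); (1|3)=+1, (2|3)=-1; sign (−1)^0·+1^-4·-1^2 = +1.
(a,b)_∞: sgn(7)=+, sgn(-226765)=−, so +1.
(a,b)_19: α=0, u≡1; β=1, v≡7 (mod 19); (1|19)=+1, (7|19)=+1; sign (−1)^0·+1^1·+1^0 = +1.
(a,b)_5: α=2, u≡3; β=3, v≡2 (mod 5); (3|5)=-1, (2|5)=-1; sign (−1)^0·-1^3·-1^2 = -1.
(a,b)_2: α=8, β=4; u≡7, v≡3 (mod 8); ε(u)ε(v)=1·1, αω(v)=8·1, βω(u)=4·0; sum ≡ 1  ⇒  -1.
(a,b)_11: α=-2, u≡8; β=1, v≡10 (mod 11); (8|11)=-1, (10|11)=-1; sign (−1)^0·-1^1·-1^-2 = -1.
(7, -226765 / ℚ) ramifies at {2, 5, 7, 11}: a division algebra.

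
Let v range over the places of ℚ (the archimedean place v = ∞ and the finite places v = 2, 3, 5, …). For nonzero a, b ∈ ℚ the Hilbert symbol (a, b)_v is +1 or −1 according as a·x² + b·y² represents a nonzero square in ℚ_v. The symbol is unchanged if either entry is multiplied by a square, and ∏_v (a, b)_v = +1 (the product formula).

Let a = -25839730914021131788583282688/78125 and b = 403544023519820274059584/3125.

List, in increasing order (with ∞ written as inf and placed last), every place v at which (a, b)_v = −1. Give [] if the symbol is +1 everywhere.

[3, 5, 7, 23]

Mod squares: a ≡ -210, b ≡ 23345. Check v ∈ {∞, 2, 3, 5, 7, 11, 17, 23, 29}.
v=17: a=17^2·(≡14), b=17^2·(≡16) mod 17; (14|17)=-1, (16|17)=+1; (−1)^{2·2·8}·(-1)^2·(+1)^2 = +1.
v=3: a=3^1·(≡2), b=3^0·(≡2) mod 3; (2|3)=-1, (2|3)=-1; (−1)^{1·0·1}·(-1)^0·(-1)^1 = -1.
v=2: v_2(a)=11, v_2(b)=6; units ≡ 7, 1 (mod 8); ε·ε+αω+βω = 1·0+11·0+6·0 ≡ 0  ⇒  (a,b)_2 = +1.
v=5: a=5^-7·(≡2), b=5^-5·(≡4) mod 5; (2|5)=-1, (4|5)=+1; (−1)^{-7·-5·2}·(-1)^-5·(+1)^-7 = -1.
v=∞: -210 < 0 and 23345 > 0  ⇒  (a,b)_∞ = +1.
v=11: a=11^8·(≡8), b=11^8·(≡9) mod 11; (8|11)=-1, (9|11)=+1; (−1)^{8·8·5}·(-1)^8·(+1)^8 = +1.
v=7: a=7^3·(≡6), b=7^3·(≡6) mod 7; (6|7)=-1, (6|7)=-1; (−1)^{3·3·3}·(-1)^3·(-1)^3 = -1.
v=29: a=29^4·(≡9), b=29^3·(≡9) mod 29; (9|29)=+1, (9|29)=+1; (−1)^{4·3·14}·(+1)^3·(+1)^4 = +1.
v=23: a=23^4·(≡19), b=23^3·(≡8) mod 23; (19|23)=-1, (8|23)=+1; (−1)^{4·3·11}·(-1)^3·(+1)^4 = -1.
Ram(-210, 23345) = {3, 5, 7, 23}; no ℚ_3-point on the conic.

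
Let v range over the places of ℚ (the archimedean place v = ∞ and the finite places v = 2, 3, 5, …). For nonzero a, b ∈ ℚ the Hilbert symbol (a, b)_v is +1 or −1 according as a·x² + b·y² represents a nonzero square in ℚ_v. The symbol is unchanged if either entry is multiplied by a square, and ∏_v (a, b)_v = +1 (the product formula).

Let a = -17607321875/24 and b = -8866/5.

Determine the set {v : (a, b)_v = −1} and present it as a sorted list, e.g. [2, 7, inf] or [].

[5, inf]

(a, b) ≡ (-175890, -44330) mod (ℚ^×)²; places V = {2, 3, 5, 11, 13, 31, 41, ∞}.
(a,b)_3: α=-1, u≡2; β=0, v≡1 (mod 3); (2|3)=-1, (1|3)=+1; sign (−1)^0·-1^0·+1^-1 = +1.
(a,b)_13: α=1, u≡10; β=1, v≡4 (mod 13); (10|13)=+1, (4|13)=+1; sign (−1)^0·+1^1·+1^1 = +1.
(a,b)_2: α=-3, β=1; u≡7, v≡3 (mod 8); ε(u)ε(v)=1·1, αω(v)=-3·1, βω(u)=1·0; sum ≡ 0  ⇒  +1.
(a,b)_∞: sgn(-175890)=−, sgn(-44330)=−, so -1.
(a,b)_41: α=1, u≡29; β=0, v≡39 (mod 41); (29|41)=-1, (39|41)=+1; sign (−1)^0·-1^0·+1^1 = +1.
(a,b)_31: α=2, u≡1; β=1, v≡11 (mod 31); (1|31)=+1, (11|31)=-1; sign (−1)^0·+1^1·-1^2 = +1.
(a,b)_5: α=5, u≡3; β=-1, v≡4 (mod 5); (3|5)=-1, (4|5)=+1; sign (−1)^0·-1^-1·+1^5 = -1.
(a,b)_11: α=1, u≡1; β=1, v≡6 (mod 11); (1|11)=+1, (6|11)=-1; sign (−1)^1·+1^1·-1^1 = +1.
(-175890, -44330 / ℚ) ramifies at {5, ∞}: a division algebra.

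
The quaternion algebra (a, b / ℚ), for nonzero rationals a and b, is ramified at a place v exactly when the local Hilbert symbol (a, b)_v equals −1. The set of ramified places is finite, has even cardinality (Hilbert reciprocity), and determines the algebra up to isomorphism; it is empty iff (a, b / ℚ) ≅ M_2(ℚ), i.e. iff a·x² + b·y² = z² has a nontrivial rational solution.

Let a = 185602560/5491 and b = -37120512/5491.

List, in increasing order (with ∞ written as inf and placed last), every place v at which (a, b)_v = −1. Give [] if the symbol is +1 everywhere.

Mod squares: a ≡ 81510, b ≡ -16302. Check v ∈ {∞, 2, 3, 5, 11, 13, 17, 19}.
v=5: a=5^1·(≡2), b=5^0·(≡3) mod 5; (2|5)=-1, (3|5)=-1; (−1)^{1·0·2}·(-1)^0·(-1)^1 = -1.
v=13: a=13^3·(≡9), b=13^3·(≡6) mod 13; (9|13)=+1, (6|13)=-1; (−1)^{3·3·6}·(+1)^3·(-1)^3 = -1.
v=∞: 81510 > 0 and -16302 < 0  ⇒  (a,b)_∞ = +1.
v=2: v_2(a)=9, v_2(b)=9; units ≡ 3, 1 (mod 8); ε·ε+αω+βω = 1·0+9·0+9·1 ≡ 1  ⇒  (a,b)_2 = -1.
v=3: a=3^1·(≡2), b=3^1·(≡2) mod 3; (2|3)=-1, (2|3)=-1; (−1)^{1·1·1}·(-1)^1·(-1)^1 = -1.
v=19: a=19^-1·(≡18), b=19^-1·(≡4) mod 19; (18|19)=-1, (4|19)=+1; (−1)^{-1·-1·9}·(-1)^-1·(+1)^-1 = +1.
v=11: a=11^1·(≡8), b=11^1·(≡5) mod 11; (8|11)=-1, (5|11)=+1; (−1)^{1·1·5}·(-1)^1·(+1)^1 = +1.
v=17: a=17^-2·(≡14), b=17^-2·(≡4) mod 17; (14|17)=-1, (4|17)=+1; (−1)^{-2·-2·8}·(-1)^-2·(+1)^-2 = +1.
Ram(81510, -16302) = {2, 3, 5, 13}; no ℚ_2-point on the conic.

[2, 3, 5, 13]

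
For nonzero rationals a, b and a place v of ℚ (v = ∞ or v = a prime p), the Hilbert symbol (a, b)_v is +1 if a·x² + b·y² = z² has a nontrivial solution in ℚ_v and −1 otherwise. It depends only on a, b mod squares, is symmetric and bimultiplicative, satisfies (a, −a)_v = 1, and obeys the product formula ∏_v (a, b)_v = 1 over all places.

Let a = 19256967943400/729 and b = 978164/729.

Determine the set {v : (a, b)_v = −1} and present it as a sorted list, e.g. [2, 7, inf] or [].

(a, b) ≡ (1591484954, 2021) mod (ℚ^×)²; places V = {2, 3, 5, 11, 17, 19, 23, 43, 47, 53, ∞}.
(a,b)_23: α=1, u≡12; β=0, v≡7 (mod 23); (12|23)=+1, (7|23)=-1; sign (−1)^0·+1^0·-1^1 = -1.
(a,b)_3: α=-6, u≡2; β=-6, v≡2 (mod 3); (2|3)=-1, (2|3)=-1; sign (−1)^0·-1^-6·-1^-6 = +1.
(a,b)_5: α=2, u≡4; β=0, v≡1 (mod 5); (4|5)=+1, (1|5)=+1; sign (−1)^0·+1^0·+1^2 = +1.
(a,b)_∞: sgn(1591484954)=+, sgn(2021)=+, so +1.
(a,b)_17: α=1, u≡12; β=0, v≡8 (mod 17); (12|17)=-1, (8|17)=+1; sign (−1)^0·-1^0·+1^1 = +1.
(a,b)_43: α=1, u≡6; β=1, v≡21 (mod 43); (6|43)=+1, (21|43)=+1; sign (−1)^1·+1^1·+1^1 = -1.
(a,b)_11: α=2, u≡5; β=2, v≡7 (mod 11); (5|11)=+1, (7|11)=-1; sign (−1)^0·+1^2·-1^2 = +1.
(a,b)_19: α=1, u≡17; β=0, v≡9 (mod 19); (17|19)=+1, (9|19)=+1; sign (−1)^0·+1^0·+1^1 = +1.
(a,b)_47: α=1, u≡15; β=1, v≡29 (mod 47); (15|47)=-1, (29|47)=-1; sign (−1)^1·-1^1·-1^1 = -1.
(a,b)_2: α=3, β=2; u≡5, v≡5 (mod 8); ε(u)ε(v)=0·0, αω(v)=3·1, βω(u)=2·1; sum ≡ 1  ⇒  -1.
(a,b)_53: α=1, u≡8; β=0, v≡37 (mod 53); (8|53)=-1, (37|53)=+1; sign (−1)^0·-1^0·+1^1 = +1.
|Ram(1591484954, 2021)| = 4, even; anisotropic at {2, 23, 43, 47}.

[2, 23, 43, 47]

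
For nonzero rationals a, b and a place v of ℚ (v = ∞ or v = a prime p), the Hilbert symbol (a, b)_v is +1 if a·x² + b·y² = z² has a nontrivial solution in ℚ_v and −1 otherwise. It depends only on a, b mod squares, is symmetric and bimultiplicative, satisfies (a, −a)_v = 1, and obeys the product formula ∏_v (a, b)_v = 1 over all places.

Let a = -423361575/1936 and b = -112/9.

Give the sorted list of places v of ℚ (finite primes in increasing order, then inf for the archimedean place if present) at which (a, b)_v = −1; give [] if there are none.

Mod squares: a ≡ -1881607, b ≡ -7. Check v ∈ {∞, 2, 3, 5, 7, 11, 13, 23, 29, 31}.
v=2: v_2(a)=-4, v_2(b)=4; units ≡ 1, 1 (mod 8); ε·ε+αω+βω = 0·0+-4·0+4·0 ≡ 0  ⇒  (a,b)_2 = +1.
v=3: a=3^2·(≡2), b=3^-2·(≡2) mod 3; (2|3)=-1, (2|3)=-1; (−1)^{2·-2·1}·(-1)^-2·(-1)^2 = +1.
v=7: a=7^1·(≡5), b=7^1·(≡6) mod 7; (5|7)=-1, (6|7)=-1; (−1)^{1·1·3}·(-1)^1·(-1)^1 = -1.
v=29: a=29^1·(≡19), b=29^0·(≡23) mod 29; (19|29)=-1, (23|29)=+1; (−1)^{1·0·14}·(-1)^0·(+1)^1 = +1.
v=23: a=23^1·(≡9), b=23^0·(≡8) mod 23; (9|23)=+1, (8|23)=+1; (−1)^{1·0·11}·(+1)^0·(+1)^1 = +1.
v=∞: -1881607 < 0 and -7 < 0  ⇒  (a,b)_∞ = -1.
v=31: a=31^1·(≡5), b=31^0·(≡22) mod 31; (5|31)=+1, (22|31)=-1; (−1)^{1·0·15}·(+1)^0·(-1)^1 = -1.
v=13: a=13^1·(≡1), b=13^0·(≡2) mod 13; (1|13)=+1, (2|13)=-1; (−1)^{1·0·6}·(+1)^0·(-1)^1 = -1.
v=11: a=11^-2·(≡9), b=11^0·(≡1) mod 11; (9|11)=+1, (1|11)=+1; (−1)^{-2·0·5}·(+1)^0·(+1)^-2 = +1.
v=5: a=5^2·(≡2), b=5^0·(≡2) mod 5; (2|5)=-1, (2|5)=-1; (−1)^{2·0·2}·(-1)^0·(-1)^2 = +1.
|Ram(-1881607, -7)| = 4, even; anisotropic at {7, 13, 31, ∞}.

[7, 13, 31, inf]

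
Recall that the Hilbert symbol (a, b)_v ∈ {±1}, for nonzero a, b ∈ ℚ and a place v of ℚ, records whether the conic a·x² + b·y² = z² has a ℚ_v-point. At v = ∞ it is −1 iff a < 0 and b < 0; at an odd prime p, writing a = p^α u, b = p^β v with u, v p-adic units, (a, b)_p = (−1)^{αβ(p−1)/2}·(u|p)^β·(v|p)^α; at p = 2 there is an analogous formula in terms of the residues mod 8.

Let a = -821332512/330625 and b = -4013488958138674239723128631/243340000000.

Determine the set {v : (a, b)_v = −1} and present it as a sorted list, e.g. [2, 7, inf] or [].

[5, 11, 17, inf]

Mod squares: a ≡ -962, b ≡ -279565. Check v ∈ {∞, 2, 3, 5, 7, 11, 13, 17, 23, 37, 41}.
v=13: a=13^1·(≡12), b=13^3·(≡12) mod 13; (12|13)=+1, (12|13)=+1; (−1)^{1·3·6}·(+1)^3·(+1)^1 = +1.
v=17: a=17^0·(≡11), b=17^1·(≡3) mod 17; (11|17)=-1, (3|17)=-1; (−1)^{0·1·8}·(-1)^1·(-1)^0 = -1.
v=37: a=37^1·(≡9), b=37^4·(≡36) mod 37; (9|37)=+1, (36|37)=+1; (−1)^{1·4·18}·(+1)^4·(+1)^1 = +1.
v=23: a=23^-2·(≡16), b=23^-3·(≡8) mod 23; (16|23)=+1, (8|23)=+1; (−1)^{-2·-3·11}·(+1)^-3·(+1)^-2 = +1.
v=11: a=11^2·(≡7), b=11^7·(≡2) mod 11; (7|11)=-1, (2|11)=-1; (−1)^{2·7·5}·(-1)^7·(-1)^2 = -1.
v=∞: -962 < 0 and -279565 < 0  ⇒  (a,b)_∞ = -1.
v=2: v_2(a)=5, v_2(b)=-8; units ≡ 7, 3 (mod 8); ε·ε+αω+βω = 1·1+5·1+-8·0 ≡ 0  ⇒  (a,b)_2 = +1.
v=7: a=7^2·(≡4), b=7^4·(≡4) mod 7; (4|7)=+1, (4|7)=+1; (−1)^{2·4·3}·(+1)^4·(+1)^2 = +1.
v=41: a=41^0·(≡29), b=41^2·(≡13) mod 41; (29|41)=-1, (13|41)=-1; (−1)^{0·2·20}·(-1)^2·(-1)^0 = +1.
v=5: a=5^-4·(≡2), b=5^-7·(≡2) mod 5; (2|5)=-1, (2|5)=-1; (−1)^{-4·-7·2}·(-1)^-7·(-1)^-4 = -1.
v=3: a=3^2·(≡1), b=3^6·(≡2) mod 3; (1|3)=+1, (2|3)=-1; (−1)^{2·6·1}·(+1)^6·(-1)^2 = +1.
(-962, -279565 / ℚ) ramifies at {5, 11, 17, ∞}: a division algebra.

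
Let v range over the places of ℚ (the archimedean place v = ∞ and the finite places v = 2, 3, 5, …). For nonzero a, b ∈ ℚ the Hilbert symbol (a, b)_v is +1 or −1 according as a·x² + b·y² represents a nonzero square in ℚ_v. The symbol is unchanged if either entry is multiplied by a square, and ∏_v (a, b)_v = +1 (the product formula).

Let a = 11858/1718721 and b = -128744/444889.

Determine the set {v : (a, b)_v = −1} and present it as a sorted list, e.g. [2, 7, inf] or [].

[2, 19]

Mod squares: a ≡ 2, b ≡ -266. Check v ∈ {∞, 2, 3, 7, 11, 19, 23, 29}.
v=∞: 2 > 0 and -266 < 0  ⇒  (a,b)_∞ = +1.
v=2: v_2(a)=1, v_2(b)=3; units ≡ 1, 3 (mod 8); ε·ε+αω+βω = 0·1+1·1+3·0 ≡ 1  ⇒  (a,b)_2 = -1.
v=23: a=23^-2·(≡6), b=23^-2·(≡22) mod 23; (6|23)=+1, (22|23)=-1; (−1)^{-2·-2·11}·(+1)^-2·(-1)^-2 = +1.
v=7: a=7^2·(≡1), b=7^1·(≡1) mod 7; (1|7)=+1, (1|7)=+1; (−1)^{2·1·3}·(+1)^1·(+1)^2 = +1.
v=29: a=29^0·(≡12), b=29^-2·(≡23) mod 29; (12|29)=-1, (23|29)=+1; (−1)^{0·-2·14}·(-1)^-2·(+1)^0 = +1.
v=3: a=3^-2·(≡2), b=3^0·(≡1) mod 3; (2|3)=-1, (1|3)=+1; (−1)^{-2·0·1}·(-1)^0·(+1)^-2 = +1.
v=19: a=19^-2·(≡14), b=19^1·(≡16) mod 19; (14|19)=-1, (16|19)=+1; (−1)^{-2·1·9}·(-1)^1·(+1)^-2 = -1.
v=11: a=11^2·(≡8), b=11^2·(≡5) mod 11; (8|11)=-1, (5|11)=+1; (−1)^{2·2·5}·(-1)^2·(+1)^2 = +1.
Ram(2, -266) = {2, 19}; no ℚ_2-point on the conic.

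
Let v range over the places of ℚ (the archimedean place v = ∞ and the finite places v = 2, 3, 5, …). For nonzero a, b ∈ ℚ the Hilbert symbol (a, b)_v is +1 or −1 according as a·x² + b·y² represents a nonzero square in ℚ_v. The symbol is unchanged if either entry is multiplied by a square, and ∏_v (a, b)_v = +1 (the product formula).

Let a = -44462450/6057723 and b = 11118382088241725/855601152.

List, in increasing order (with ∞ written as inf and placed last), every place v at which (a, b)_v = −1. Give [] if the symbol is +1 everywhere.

[2, 3, 17, 23]

Mod squares: a ≡ -6, b ≡ 374187. Check v ∈ {∞, 2, 3, 5, 7, 11, 17, 23, 29, 31, 41}.
v=29: a=29^-2·(≡16), b=29^-1·(≡18) mod 29; (16|29)=+1, (18|29)=-1; (−1)^{-2·-1·14}·(+1)^-1·(-1)^-2 = +1.
v=11: a=11^0·(≡1), b=11^3·(≡1) mod 11; (1|11)=+1, (1|11)=+1; (−1)^{0·3·5}·(+1)^3·(+1)^0 = +1.
v=5: a=5^2·(≡4), b=5^2·(≡2) mod 5; (4|5)=+1, (2|5)=-1; (−1)^{2·2·2}·(+1)^2·(-1)^2 = +1.
v=17: a=17^0·(≡12), b=17^1·(≡9) mod 17; (12|17)=-1, (9|17)=+1; (−1)^{0·1·8}·(-1)^1·(+1)^0 = -1.
v=7: a=7^-4·(≡1), b=7^-4·(≡1) mod 7; (1|7)=+1, (1|7)=+1; (−1)^{-4·-4·3}·(+1)^-4·(+1)^-4 = +1.
v=31: a=31^0·(≡1), b=31^2·(≡6) mod 31; (1|31)=+1, (6|31)=-1; (−1)^{0·2·15}·(+1)^2·(-1)^0 = +1.
v=3: a=3^-1·(≡1), b=3^-1·(≡1) mod 3; (1|3)=+1, (1|3)=+1; (−1)^{-1·-1·1}·(+1)^-1·(+1)^-1 = -1.
v=23: a=23^2·(≡14), b=23^3·(≡4) mod 23; (14|23)=-1, (4|23)=+1; (−1)^{2·3·11}·(-1)^3·(+1)^2 = -1.
v=41: a=41^2·(≡26), b=41^2·(≡1) mod 41; (26|41)=-1, (1|41)=+1; (−1)^{2·2·20}·(-1)^2·(+1)^2 = +1.
v=∞: -6 < 0 and 374187 > 0  ⇒  (a,b)_∞ = +1.
v=2: v_2(a)=1, v_2(b)=-12; units ≡ 5, 3 (mod 8); ε·ε+αω+βω = 0·1+1·1+-12·1 ≡ 1  ⇒  (a,b)_2 = -1.
|Ram(-6, 374187)| = 4, even; anisotropic at {2, 3, 17, 23}.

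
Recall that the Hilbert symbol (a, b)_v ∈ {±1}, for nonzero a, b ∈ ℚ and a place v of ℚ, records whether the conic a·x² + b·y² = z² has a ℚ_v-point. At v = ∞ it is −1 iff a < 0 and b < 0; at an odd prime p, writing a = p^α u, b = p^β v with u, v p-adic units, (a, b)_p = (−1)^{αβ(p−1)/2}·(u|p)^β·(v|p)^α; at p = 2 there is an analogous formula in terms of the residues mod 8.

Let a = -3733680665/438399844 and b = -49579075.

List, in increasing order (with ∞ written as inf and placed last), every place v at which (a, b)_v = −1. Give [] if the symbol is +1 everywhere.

[5, 7, 13, inf]

Mod squares: a ≡ -65, b ≡ -1983163. Check v ∈ {∞, 2, 5, 7, 11, 13, 19, 29, 31, 37, 53}.
v=5: a=5^1·(≡3), b=5^2·(≡2) mod 5; (3|5)=-1, (2|5)=-1; (−1)^{1·2·2}·(-1)^2·(-1)^1 = -1.
v=29: a=29^-2·(≡6), b=29^0·(≡21) mod 29; (6|29)=+1, (21|29)=-1; (−1)^{-2·0·14}·(+1)^0·(-1)^-2 = +1.
v=7: a=7^0·(≡6), b=7^1·(≡1) mod 7; (6|7)=-1, (1|7)=+1; (−1)^{0·1·3}·(-1)^1·(+1)^0 = -1.
v=11: a=11^2·(≡9), b=11^0·(≡4) mod 11; (9|11)=+1, (4|11)=+1; (−1)^{2·0·5}·(+1)^0·(+1)^2 = +1.
v=31: a=31^0·(≡16), b=31^1·(≡27) mod 31; (16|31)=+1, (27|31)=-1; (−1)^{0·1·15}·(+1)^1·(-1)^0 = +1.
v=37: a=37^0·(≡11), b=37^1·(≡17) mod 37; (11|37)=+1, (17|37)=-1; (−1)^{0·1·18}·(+1)^1·(-1)^0 = +1.
v=19: a=19^-4·(≡6), b=19^1·(≡16) mod 19; (6|19)=+1, (16|19)=+1; (−1)^{-4·1·9}·(+1)^1·(+1)^-4 = +1.
v=53: a=53^2·(≡12), b=53^0·(≡40) mod 53; (12|53)=-1, (40|53)=+1; (−1)^{2·0·26}·(-1)^0·(+1)^2 = +1.
v=13: a=13^3·(≡7), b=13^1·(≡9) mod 13; (7|13)=-1, (9|13)=+1; (−1)^{3·1·6}·(-1)^1·(+1)^3 = -1.
v=2: v_2(a)=-2, v_2(b)=0; units ≡ 7, 5 (mod 8); ε·ε+αω+βω = 1·0+-2·1+0·0 ≡ 0  ⇒  (a,b)_2 = +1.
v=∞: -65 < 0 and -1983163 < 0  ⇒  (a,b)_∞ = -1.
(-65, -1983163 / ℚ) ramifies at {5, 7, 13, ∞}: a division algebra.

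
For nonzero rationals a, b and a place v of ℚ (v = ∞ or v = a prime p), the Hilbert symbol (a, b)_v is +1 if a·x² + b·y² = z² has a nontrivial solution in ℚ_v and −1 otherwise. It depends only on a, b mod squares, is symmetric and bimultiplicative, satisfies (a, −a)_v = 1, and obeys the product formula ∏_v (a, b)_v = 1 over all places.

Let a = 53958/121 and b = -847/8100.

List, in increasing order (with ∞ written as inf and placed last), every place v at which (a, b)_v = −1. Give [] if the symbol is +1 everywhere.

[3, 17]

Mod squares: a ≡ 102, b ≡ -7. Check v ∈ {∞, 2, 3, 5, 7, 11, 17, 23}.
v=17: a=17^1·(≡6), b=17^0·(≡11) mod 17; (6|17)=-1, (11|17)=-1; (−1)^{1·0·8}·(-1)^0·(-1)^1 = -1.
v=7: a=7^0·(≡1), b=7^1·(≡5) mod 7; (1|7)=+1, (5|7)=-1; (−1)^{0·1·3}·(+1)^1·(-1)^0 = +1.
v=5: a=5^0·(≡3), b=5^-2·(≡2) mod 5; (3|5)=-1, (2|5)=-1; (−1)^{0·-2·2}·(-1)^-2·(-1)^0 = +1.
v=11: a=11^-2·(≡3), b=11^2·(≡1) mod 11; (3|11)=+1, (1|11)=+1; (−1)^{-2·2·5}·(+1)^2·(+1)^-2 = +1.
v=23: a=23^2·(≡17), b=23^0·(≡1) mod 23; (17|23)=-1, (1|23)=+1; (−1)^{2·0·11}·(-1)^0·(+1)^2 = +1.
v=3: a=3^1·(≡1), b=3^-4·(≡2) mod 3; (1|3)=+1, (2|3)=-1; (−1)^{1·-4·1}·(+1)^-4·(-1)^1 = -1.
v=2: v_2(a)=1, v_2(b)=-2; units ≡ 3, 1 (mod 8); ε·ε+αω+βω = 1·0+1·0+-2·1 ≡ 0  ⇒  (a,b)_2 = +1.
v=∞: 102 > 0 and -7 < 0  ⇒  (a,b)_∞ = +1.
(102, -7 / ℚ) ramifies at {3, 17}: a division algebra.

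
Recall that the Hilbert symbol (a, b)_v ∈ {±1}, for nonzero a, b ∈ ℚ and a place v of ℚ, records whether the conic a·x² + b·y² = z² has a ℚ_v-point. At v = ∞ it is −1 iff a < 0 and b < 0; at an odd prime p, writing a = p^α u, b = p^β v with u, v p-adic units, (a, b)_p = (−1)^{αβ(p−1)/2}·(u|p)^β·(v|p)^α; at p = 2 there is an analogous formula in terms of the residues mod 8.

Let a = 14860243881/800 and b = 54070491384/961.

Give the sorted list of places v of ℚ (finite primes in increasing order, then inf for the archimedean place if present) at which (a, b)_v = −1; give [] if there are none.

Mod squares: a ≡ 1269618, b ≡ 181374. Check v ∈ {∞, 2, 3, 5, 7, 13, 17, 19, 31, 37, 43}.
v=7: a=7^1·(≡1), b=7^2·(≡2) mod 7; (1|7)=+1, (2|7)=+1; (−1)^{1·2·3}·(+1)^2·(+1)^1 = +1.
v=19: a=19^1·(≡14), b=19^1·(≡13) mod 19; (14|19)=-1, (13|19)=-1; (−1)^{1·1·9}·(-1)^1·(-1)^1 = -1.
v=∞: 1269618 > 0 and 181374 > 0  ⇒  (a,b)_∞ = +1.
v=17: a=17^2·(≡3), b=17^0·(≡8) mod 17; (3|17)=-1, (8|17)=+1; (−1)^{2·0·8}·(-1)^0·(+1)^2 = +1.
v=37: a=37^1·(≡17), b=37^1·(≡22) mod 37; (17|37)=-1, (22|37)=-1; (−1)^{1·1·18}·(-1)^1·(-1)^1 = +1.
v=2: v_2(a)=-5, v_2(b)=3; units ≡ 1, 7 (mod 8); ε·ε+αω+βω = 0·1+-5·0+3·0 ≡ 0  ⇒  (a,b)_2 = +1.
v=3: a=3^5·(≡2), b=3^3·(≡2) mod 3; (2|3)=-1, (2|3)=-1; (−1)^{5·3·1}·(-1)^3·(-1)^5 = -1.
v=43: a=43^1·(≡29), b=43^1·(≡25) mod 43; (29|43)=-1, (25|43)=+1; (−1)^{1·1·21}·(-1)^1·(+1)^1 = +1.
v=5: a=5^-2·(≡3), b=5^0·(≡4) mod 5; (3|5)=-1, (4|5)=+1; (−1)^{-2·0·2}·(-1)^0·(+1)^-2 = +1.
v=13: a=13^0·(≡4), b=13^2·(≡5) mod 13; (4|13)=+1, (5|13)=-1; (−1)^{0·2·6}·(+1)^2·(-1)^0 = +1.
v=31: a=31^0·(≡6), b=31^-2·(≡15) mod 31; (6|31)=-1, (15|31)=-1; (−1)^{0·-2·15}·(-1)^-2·(-1)^0 = +1.
Ram(1269618, 181374) = {3, 19}; no ℚ_3-point on the conic.

[3, 19]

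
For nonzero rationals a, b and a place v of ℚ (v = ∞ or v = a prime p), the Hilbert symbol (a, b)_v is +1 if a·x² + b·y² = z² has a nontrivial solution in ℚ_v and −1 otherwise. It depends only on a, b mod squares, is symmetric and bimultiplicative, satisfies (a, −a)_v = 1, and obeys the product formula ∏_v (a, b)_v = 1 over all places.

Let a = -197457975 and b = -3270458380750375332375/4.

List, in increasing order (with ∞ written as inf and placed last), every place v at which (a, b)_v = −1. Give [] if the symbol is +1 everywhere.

[3, 11, 13, inf]

Mod squares: a ≡ -2431, b ≡ -53295. Check v ∈ {∞, 2, 3, 5, 11, 13, 17, 19, 23}.
v=19: a=19^2·(≡16), b=19^5·(≡16) mod 19; (16|19)=+1, (16|19)=+1; (−1)^{2·5·9}·(+1)^5·(+1)^2 = +1.
v=∞: -2431 < 0 and -53295 < 0  ⇒  (a,b)_∞ = -1.
v=17: a=17^1·(≡7), b=17^3·(≡5) mod 17; (7|17)=-1, (5|17)=-1; (−1)^{1·3·8}·(-1)^3·(-1)^1 = +1.
v=11: a=11^1·(≡10), b=11^1·(≡10) mod 11; (10|11)=-1, (10|11)=-1; (−1)^{1·1·5}·(-1)^1·(-1)^1 = -1.
v=2: v_2(a)=0, v_2(b)=-2; units ≡ 1, 1 (mod 8); ε·ε+αω+βω = 0·0+0·0+-2·0 ≡ 0  ⇒  (a,b)_2 = +1.
v=23: a=23^0·(≡15), b=23^2·(≡21) mod 23; (15|23)=-1, (21|23)=-1; (−1)^{0·2·11}·(-1)^2·(-1)^0 = +1.
v=13: a=13^1·(≡8), b=13^2·(≡5) mod 13; (8|13)=-1, (5|13)=-1; (−1)^{1·2·6}·(-1)^2·(-1)^1 = -1.
v=3: a=3^2·(≡2), b=3^7·(≡1) mod 3; (2|3)=-1, (1|3)=+1; (−1)^{2·7·1}·(-1)^7·(+1)^2 = -1.
v=5: a=5^2·(≡1), b=5^3·(≡4) mod 5; (1|5)=+1, (4|5)=+1; (−1)^{2·3·2}·(+1)^3·(+1)^2 = +1.
|Ram(-2431, -53295)| = 4, even; anisotropic at {3, 11, 13, ∞}.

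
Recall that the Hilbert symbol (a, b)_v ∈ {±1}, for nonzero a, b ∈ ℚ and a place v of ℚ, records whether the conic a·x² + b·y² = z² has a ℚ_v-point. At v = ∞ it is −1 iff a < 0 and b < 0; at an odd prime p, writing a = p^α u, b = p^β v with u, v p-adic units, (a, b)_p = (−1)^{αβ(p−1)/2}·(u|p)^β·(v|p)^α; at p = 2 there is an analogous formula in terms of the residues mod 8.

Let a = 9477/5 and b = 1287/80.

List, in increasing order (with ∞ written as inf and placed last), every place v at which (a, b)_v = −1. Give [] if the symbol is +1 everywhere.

[11, 13]

(a, b) ≡ (65, 715) mod (ℚ^×)²; places V = {2, 3, 5, 11, 13, ∞}.
(a,b)_13: α=1, u≡8; β=1, v≡4 (mod 13); (8|13)=-1, (4|13)=+1; sign (−1)^0·-1^1·+1^1 = -1.
(a,b)_11: α=0, u≡10; β=1, v≡6 (mod 11); (10|11)=-1, (6|11)=-1; sign (−1)^0·-1^1·-1^0 = -1.
(a,b)_2: α=0, β=-4; u≡1, v≡3 (mod 8); ε(u)ε(v)=0·1, αω(v)=0·1, βω(u)=-4·0; sum ≡ 0  ⇒  +1.
(a,b)_∞: sgn(65)=+, sgn(715)=+, so +1.
(a,b)_3: α=6, u≡2; β=2, v≡1 (mod 3); (2|3)=-1, (1|3)=+1; sign (−1)^0·-1^2·+1^6 = +1.
(a,b)_5: α=-1, u≡2; β=-1, v≡2 (mod 5); (2|5)=-1, (2|5)=-1; sign (−1)^0·-1^-1·-1^-1 = +1.
Ram(65, 715) = {11, 13}; no ℚ_11-point on the conic.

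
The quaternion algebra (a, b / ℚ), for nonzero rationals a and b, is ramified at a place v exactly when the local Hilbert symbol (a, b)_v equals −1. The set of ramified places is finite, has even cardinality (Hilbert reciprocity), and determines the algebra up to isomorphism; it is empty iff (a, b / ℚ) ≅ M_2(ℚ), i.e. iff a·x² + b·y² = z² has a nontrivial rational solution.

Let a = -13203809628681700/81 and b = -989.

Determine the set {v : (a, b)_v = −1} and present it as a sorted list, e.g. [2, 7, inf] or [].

(a, b) ≡ (-134991577, -989) mod (ℚ^×)²; places V = {2, 3, 5, 7, 17, 23, 31, 37, 43, ∞}.
(a,b)_∞: sgn(-134991577)=−, sgn(-989)=−, so -1.
(a,b)_3: α=-4, u≡2; β=0, v≡1 (mod 3); (2|3)=-1, (1|3)=+1; sign (−1)^0·-1^0·+1^-4 = +1.
(a,b)_17: α=1, u≡9; β=0, v≡14 (mod 17); (9|17)=+1, (14|17)=-1; sign (−1)^0·+1^0·-1^1 = -1.
(a,b)_37: α=1, u≡12; β=0, v≡10 (mod 37); (12|37)=+1, (10|37)=+1; sign (−1)^0·+1^0·+1^1 = +1.
(a,b)_7: α=1, u≡5; β=0, v≡5 (mod 7); (5|7)=-1, (5|7)=-1; sign (−1)^0·-1^0·-1^1 = -1.
(a,b)_2: α=2, β=0; u≡7, v≡3 (mod 8); ε(u)ε(v)=1·1, αω(v)=2·1, βω(u)=0·0; sum ≡ 1  ⇒  -1.
(a,b)_31: α=1, u≡23; β=0, v≡3 (mod 31); (23|31)=-1, (3|31)=-1; sign (−1)^0·-1^0·-1^1 = -1.
(a,b)_23: α=3, u≡14; β=1, v≡3 (mod 23); (14|23)=-1, (3|23)=+1; sign (−1)^1·-1^1·+1^3 = +1.
(a,b)_5: α=2, u≡2; β=0, v≡1 (mod 5); (2|5)=-1, (1|5)=+1; sign (−1)^0·-1^0·+1^2 = +1.
(a,b)_43: α=3, u≡33; β=1, v≡20 (mod 43); (33|43)=-1, (20|43)=-1; sign (−1)^1·-1^1·-1^3 = -1.
(-134991577, -989 / ℚ) ramifies at {2, 7, 17, 31, 43, ∞}: a division algebra.

[2, 7, 17, 31, 43, inf]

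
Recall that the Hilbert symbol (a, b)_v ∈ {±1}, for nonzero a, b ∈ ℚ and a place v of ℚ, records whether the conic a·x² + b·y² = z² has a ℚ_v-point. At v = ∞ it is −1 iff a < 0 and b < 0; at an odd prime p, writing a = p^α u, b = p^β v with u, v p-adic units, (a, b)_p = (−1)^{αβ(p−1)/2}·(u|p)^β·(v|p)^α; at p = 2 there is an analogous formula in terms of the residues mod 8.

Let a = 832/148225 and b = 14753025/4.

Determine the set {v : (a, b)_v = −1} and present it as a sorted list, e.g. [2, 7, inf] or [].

(a, b) ≡ (13, 65569) mod (ℚ^×)²; places V = {2, 3, 5, 7, 11, 13, 17, 19, 29, ∞}.
(a,b)_11: α=-2, u≡10; β=0, v≡3 (mod 11); (10|11)=-1, (3|11)=+1; sign (−1)^0·-1^0·+1^-2 = +1.
(a,b)_2: α=6, β=-2; u≡5, v≡1 (mod 8); ε(u)ε(v)=0·0, αω(v)=6·0, βω(u)=-2·1; sum ≡ 0  ⇒  +1.
(a,b)_∞: sgn(13)=+, sgn(65569)=+, so +1.
(a,b)_7: α=-2, u≡6; β=1, v≡2 (mod 7); (6|7)=-1, (2|7)=+1; sign (−1)^0·-1^1·+1^-2 = -1.
(a,b)_19: α=0, u≡12; β=1, v≡10 (mod 19); (12|19)=-1, (10|19)=-1; sign (−1)^0·-1^1·-1^0 = -1.
(a,b)_3: α=0, u≡1; β=2, v≡1 (mod 3); (1|3)=+1, (1|3)=+1; sign (−1)^0·+1^2·+1^0 = +1.
(a,b)_13: α=1, u≡1; β=0, v≡10 (mod 13); (1|13)=+1, (10|13)=+1; sign (−1)^0·+1^0·+1^1 = +1.
(a,b)_17: α=0, u≡8; β=1, v≡15 (mod 17); (8|17)=+1, (15|17)=+1; sign (−1)^0·+1^1·+1^0 = +1.
(a,b)_29: α=0, u≡13; β=1, v≡9 (mod 29); (13|29)=+1, (9|29)=+1; sign (−1)^0·+1^1·+1^0 = +1.
(a,b)_5: α=-2, u≡3; β=2, v≡4 (mod 5); (3|5)=-1, (4|5)=+1; sign (−1)^0·-1^2·+1^-2 = +1.
Ram(13, 65569) = {7, 19}; no ℚ_7-point on the conic.

[7, 19]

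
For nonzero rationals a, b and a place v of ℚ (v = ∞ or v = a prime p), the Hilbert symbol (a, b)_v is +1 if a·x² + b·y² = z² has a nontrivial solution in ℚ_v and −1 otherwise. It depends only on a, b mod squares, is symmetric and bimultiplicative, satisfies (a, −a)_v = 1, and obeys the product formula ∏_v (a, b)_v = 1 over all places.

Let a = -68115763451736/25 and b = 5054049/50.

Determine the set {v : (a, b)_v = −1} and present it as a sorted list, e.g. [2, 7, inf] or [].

(a, b) ≡ (-6, 9282) mod (ℚ^×)²; places V = {2, 3, 5, 7, 11, 13, 17, ∞}.
(a,b)_2: α=3, β=-1; u≡5, v≡1 (mod 8); ε(u)ε(v)=0·0, αω(v)=3·0, βω(u)=-1·1; sum ≡ 1  ⇒  -1.
(a,b)_3: α=5, u≡1; β=3, v≡1 (mod 3); (1|3)=+1, (1|3)=+1; sign (−1)^1·+1^3·+1^5 = -1.
(a,b)_11: α=4, u≡5; β=2, v≡4 (mod 11); (5|11)=+1, (4|11)=+1; sign (−1)^0·+1^2·+1^4 = +1.
(a,b)_13: α=2, u≡6; β=1, v≡9 (mod 13); (6|13)=-1, (9|13)=+1; sign (−1)^0·-1^1·+1^2 = -1.
(a,b)_17: α=2, u≡11; β=1, v≡16 (mod 17); (11|17)=-1, (16|17)=+1; sign (−1)^0·-1^1·+1^2 = -1.
(a,b)_5: α=-2, u≡4; β=-2, v≡2 (mod 5); (4|5)=+1, (2|5)=-1; sign (−1)^0·+1^-2·-1^-2 = +1.
(a,b)_7: α=2, u≡4; β=1, v≡6 (mod 7); (4|7)=+1, (6|7)=-1; sign (−1)^0·+1^1·-1^2 = +1.
(a,b)_∞: sgn(-6)=−, sgn(9282)=+, so +1.
(-6, 9282 / ℚ) ramifies at {2, 3, 13, 17}: a division algebra.

[2, 3, 13, 17]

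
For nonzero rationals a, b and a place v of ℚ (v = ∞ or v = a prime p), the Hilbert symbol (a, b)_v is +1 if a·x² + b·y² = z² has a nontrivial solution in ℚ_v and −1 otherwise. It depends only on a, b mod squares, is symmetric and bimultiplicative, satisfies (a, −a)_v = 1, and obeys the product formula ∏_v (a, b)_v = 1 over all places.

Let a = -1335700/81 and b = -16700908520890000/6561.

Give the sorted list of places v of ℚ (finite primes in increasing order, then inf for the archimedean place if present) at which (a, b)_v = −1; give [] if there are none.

[2, 11, 37, inf]

(a, b) ≡ (-37, -9361) mod (ℚ^×)²; places V = {2, 3, 5, 11, 19, 23, 37, ∞}.
(a,b)_3: α=-4, u≡2; β=-8, v≡2 (mod 3); (2|3)=-1, (2|3)=-1; sign (−1)^0·-1^-8·-1^-4 = +1.
(a,b)_37: α=1, u≡7; β=3, v≡35 (mod 37); (7|37)=+1, (35|37)=-1; sign (−1)^0·+1^3·-1^1 = -1.
(a,b)_19: α=2, u≡1; β=4, v≡6 (mod 19); (1|19)=+1, (6|19)=+1; sign (−1)^0·+1^4·+1^2 = +1.
(a,b)_2: α=2, β=4; u≡3, v≡7 (mod 8); ε(u)ε(v)=1·1, αω(v)=2·0, βω(u)=4·1; sum ≡ 1  ⇒  -1.
(a,b)_∞: sgn(-37)=−, sgn(-9361)=−, so -1.
(a,b)_23: α=0, u≡4; β=1, v≡20 (mod 23); (4|23)=+1, (20|23)=-1; sign (−1)^0·+1^1·-1^0 = +1.
(a,b)_11: α=0, u≡2; β=1, v≡6 (mod 11); (2|11)=-1, (6|11)=-1; sign (−1)^0·-1^1·-1^0 = -1.
(a,b)_5: α=2, u≡2; β=4, v≡1 (mod 5); (2|5)=-1, (1|5)=+1; sign (−1)^0·-1^4·+1^2 = +1.
|Ram(-37, -9361)| = 4, even; anisotropic at {2, 11, 37, ∞}.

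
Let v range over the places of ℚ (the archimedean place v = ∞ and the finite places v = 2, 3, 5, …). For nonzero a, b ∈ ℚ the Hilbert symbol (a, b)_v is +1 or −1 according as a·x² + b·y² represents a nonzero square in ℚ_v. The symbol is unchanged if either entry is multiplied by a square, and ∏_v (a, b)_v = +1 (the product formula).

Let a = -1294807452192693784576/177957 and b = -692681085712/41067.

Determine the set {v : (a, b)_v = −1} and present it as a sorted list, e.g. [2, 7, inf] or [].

Mod squares: a ≡ -13, b ≡ -447051. Check v ∈ {∞, 2, 3, 7, 11, 13, 19, 23, 31}.
v=2: v_2(a)=12, v_2(b)=4; units ≡ 3, 5 (mod 8); ε·ε+αω+βω = 1·0+12·1+4·1 ≡ 0  ⇒  (a,b)_2 = +1.
v=31: a=31^2·(≡4), b=31^1·(≡18) mod 31; (4|31)=+1, (18|31)=+1; (−1)^{2·1·15}·(+1)^1·(+1)^2 = +1.
v=23: a=23^2·(≡22), b=23^1·(≡21) mod 23; (22|23)=-1, (21|23)=-1; (−1)^{2·1·11}·(-1)^1·(-1)^2 = -1.
v=11: a=11^4·(≡4), b=11^3·(≡5) mod 11; (4|11)=+1, (5|11)=+1; (−1)^{4·3·5}·(+1)^3·(+1)^4 = +1.
v=19: a=19^2·(≡1), b=19^1·(≡12) mod 19; (1|19)=+1, (12|19)=-1; (−1)^{2·1·9}·(+1)^1·(-1)^2 = +1.
v=∞: -13 < 0 and -447051 < 0  ⇒  (a,b)_∞ = -1.
v=7: a=7^6·(≡4), b=7^4·(≡2) mod 7; (4|7)=+1, (2|7)=+1; (−1)^{6·4·3}·(+1)^4·(+1)^6 = +1.
v=3: a=3^-4·(≡2), b=3^-5·(≡2) mod 3; (2|3)=-1, (2|3)=-1; (−1)^{-4·-5·1}·(-1)^-5·(-1)^-4 = -1.
v=13: a=13^-3·(≡1), b=13^-2·(≡11) mod 13; (1|13)=+1, (11|13)=-1; (−1)^{-3·-2·6}·(+1)^-2·(-1)^-3 = -1.
|Ram(-13, -447051)| = 4, even; anisotropic at {3, 13, 23, ∞}.

[3, 13, 23, inf]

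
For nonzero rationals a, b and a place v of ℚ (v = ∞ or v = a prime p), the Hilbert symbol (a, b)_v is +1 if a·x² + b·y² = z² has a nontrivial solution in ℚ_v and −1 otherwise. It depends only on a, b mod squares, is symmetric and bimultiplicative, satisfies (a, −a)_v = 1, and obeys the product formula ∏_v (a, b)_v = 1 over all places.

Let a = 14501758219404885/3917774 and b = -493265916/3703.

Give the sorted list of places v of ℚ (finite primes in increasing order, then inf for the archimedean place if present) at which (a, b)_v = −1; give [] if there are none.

[2, 5, 7, 11]

Mod squares: a ≡ 2310, b ≡ -57057. Check v ∈ {∞, 2, 3, 5, 7, 11, 13, 19, 23, 41}.
v=13: a=13^4·(≡12), b=13^1·(≡8) mod 13; (12|13)=+1, (8|13)=-1; (−1)^{4·1·6}·(+1)^1·(-1)^4 = +1.
v=19: a=19^0·(≡16), b=19^1·(≡15) mod 19; (16|19)=+1, (15|19)=-1; (−1)^{0·1·9}·(+1)^1·(-1)^0 = +1.
v=∞: 2310 > 0 and -57057 < 0  ⇒  (a,b)_∞ = +1.
v=7: a=7^-1·(≡4), b=7^-1·(≡1) mod 7; (4|7)=+1, (1|7)=+1; (−1)^{-1·-1·3}·(+1)^-1·(+1)^-1 = -1.
v=23: a=23^-4·(≡20), b=23^-2·(≡6) mod 23; (20|23)=-1, (6|23)=+1; (−1)^{-4·-2·11}·(-1)^-2·(+1)^-4 = +1.
v=5: a=5^1·(≡3), b=5^0·(≡3) mod 5; (3|5)=-1, (3|5)=-1; (−1)^{1·0·2}·(-1)^0·(-1)^1 = -1.
v=2: v_2(a)=-1, v_2(b)=2; units ≡ 3, 7 (mod 8); ε·ε+αω+βω = 1·1+-1·0+2·1 ≡ 1  ⇒  (a,b)_2 = -1.
v=41: a=41^4·(≡13), b=41^2·(≡19) mod 41; (13|41)=-1, (19|41)=-1; (−1)^{4·2·20}·(-1)^2·(-1)^4 = +1.
v=11: a=11^3·(≡9), b=11^1·(≡5) mod 11; (9|11)=+1, (5|11)=+1; (−1)^{3·1·5}·(+1)^1·(+1)^3 = -1.
v=3: a=3^3·(≡2), b=3^3·(≡1) mod 3; (2|3)=-1, (1|3)=+1; (−1)^{3·3·1}·(-1)^3·(+1)^3 = +1.
Ram(2310, -57057) = {2, 5, 7, 11}; no ℚ_2-point on the conic.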